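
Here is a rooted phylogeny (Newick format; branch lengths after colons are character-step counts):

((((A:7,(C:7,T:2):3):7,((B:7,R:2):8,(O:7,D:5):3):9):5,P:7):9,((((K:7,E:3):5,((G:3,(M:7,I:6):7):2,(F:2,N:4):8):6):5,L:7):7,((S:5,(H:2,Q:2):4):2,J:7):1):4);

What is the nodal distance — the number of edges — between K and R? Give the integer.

10

The MRCA of K and R is the root of the tree.
From K up to that node: 5 branches. From R up to the same node: 5 branches. Total: 5 + 5 = 10.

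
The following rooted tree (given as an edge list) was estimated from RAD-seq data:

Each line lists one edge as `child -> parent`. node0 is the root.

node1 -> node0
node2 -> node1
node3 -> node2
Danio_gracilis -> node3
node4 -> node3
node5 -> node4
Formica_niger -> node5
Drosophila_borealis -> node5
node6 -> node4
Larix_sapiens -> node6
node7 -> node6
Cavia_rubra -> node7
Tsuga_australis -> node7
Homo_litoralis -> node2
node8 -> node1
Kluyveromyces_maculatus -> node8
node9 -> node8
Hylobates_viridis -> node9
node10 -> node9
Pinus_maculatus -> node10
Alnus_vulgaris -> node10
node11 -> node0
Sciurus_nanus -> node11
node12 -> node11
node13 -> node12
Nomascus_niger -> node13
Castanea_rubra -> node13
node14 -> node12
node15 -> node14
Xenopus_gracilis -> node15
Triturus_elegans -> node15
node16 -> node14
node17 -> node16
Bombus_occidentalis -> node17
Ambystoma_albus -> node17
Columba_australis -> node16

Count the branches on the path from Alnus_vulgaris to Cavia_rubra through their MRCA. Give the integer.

The MRCA of Alnus_vulgaris and Cavia_rubra is the node subtending (((Danio_gracilis,((Formica_niger,Drosophila_borealis),(Larix_sapiens,(Cavia_rubra,Tsuga_australis)))),Homo_litoralis),(Kluyveromyces_maculatus,(Hylobates_viridis,(Pinus_maculatus,Alnus_vulgaris)))).
From Alnus_vulgaris up to that node: 4 branches. From Cavia_rubra up to the same node: 6 branches. Total: 4 + 6 = 10.

10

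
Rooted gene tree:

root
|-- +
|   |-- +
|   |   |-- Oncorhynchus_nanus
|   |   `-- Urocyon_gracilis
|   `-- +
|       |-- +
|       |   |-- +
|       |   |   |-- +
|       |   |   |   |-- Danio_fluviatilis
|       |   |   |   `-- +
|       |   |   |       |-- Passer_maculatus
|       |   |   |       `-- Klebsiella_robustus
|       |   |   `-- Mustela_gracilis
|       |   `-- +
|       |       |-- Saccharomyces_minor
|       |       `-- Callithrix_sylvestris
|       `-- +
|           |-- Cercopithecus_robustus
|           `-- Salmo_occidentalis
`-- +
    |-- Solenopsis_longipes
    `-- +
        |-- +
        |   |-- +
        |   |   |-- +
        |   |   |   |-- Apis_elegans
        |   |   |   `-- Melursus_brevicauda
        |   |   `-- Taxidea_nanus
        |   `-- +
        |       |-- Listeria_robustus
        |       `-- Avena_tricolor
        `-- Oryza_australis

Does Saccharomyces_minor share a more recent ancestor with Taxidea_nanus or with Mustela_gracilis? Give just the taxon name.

Mustela_gracilis

The MRCA of Saccharomyces_minor and Mustela_gracilis subtends (((Danio_fluviatilis,(Passer_maculatus,Klebsiella_robustus)),Mustela_gracilis),(Saccharomyces_minor,Callithrix_sylvestris)) (6 taxa).
The MRCA of Saccharomyces_minor and Taxidea_nanus is the root, subtending the entire tree (17 taxa).
The first is nested inside the second, so Saccharomyces_minor shares a more recent common ancestor with Mustela_gracilis.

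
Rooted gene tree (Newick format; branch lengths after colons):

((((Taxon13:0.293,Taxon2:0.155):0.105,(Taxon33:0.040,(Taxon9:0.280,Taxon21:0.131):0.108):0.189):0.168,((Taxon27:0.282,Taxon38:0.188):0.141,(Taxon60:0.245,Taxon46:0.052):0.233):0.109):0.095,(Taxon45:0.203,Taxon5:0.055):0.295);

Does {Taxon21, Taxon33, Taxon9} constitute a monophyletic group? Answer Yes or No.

Yes

The most recent common ancestor of these taxa subtends (Taxon33,(Taxon9,Taxon21)).
That clade has exactly 3 tips — every listed taxon and nothing else — so the group is monophyletic.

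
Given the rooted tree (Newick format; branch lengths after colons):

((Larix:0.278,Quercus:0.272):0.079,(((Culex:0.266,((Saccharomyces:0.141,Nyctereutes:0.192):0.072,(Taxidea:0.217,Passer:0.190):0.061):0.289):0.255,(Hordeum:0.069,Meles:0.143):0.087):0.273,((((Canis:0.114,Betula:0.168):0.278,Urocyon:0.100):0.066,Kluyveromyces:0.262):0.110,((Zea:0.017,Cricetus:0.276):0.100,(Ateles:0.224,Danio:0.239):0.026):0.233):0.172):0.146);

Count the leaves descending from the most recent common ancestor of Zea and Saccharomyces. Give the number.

15

The MRCA of Zea and Saccharomyces is the node subtending (((Culex,((Saccharomyces,Nyctereutes),(Taxidea,Passer))),(Hordeum,Meles)),((((Canis,Betula),Urocyon),Kluyveromyces),((Zea,Cricetus),(Ateles,Danio)))).
That clade contains 15 terminal taxa: Ateles, Betula, Canis, Cricetus, Culex, Danio, Hordeum, Kluyveromyces, Meles, Nyctereutes, Passer, Saccharomyces, Taxidea, Urocyon, Zea.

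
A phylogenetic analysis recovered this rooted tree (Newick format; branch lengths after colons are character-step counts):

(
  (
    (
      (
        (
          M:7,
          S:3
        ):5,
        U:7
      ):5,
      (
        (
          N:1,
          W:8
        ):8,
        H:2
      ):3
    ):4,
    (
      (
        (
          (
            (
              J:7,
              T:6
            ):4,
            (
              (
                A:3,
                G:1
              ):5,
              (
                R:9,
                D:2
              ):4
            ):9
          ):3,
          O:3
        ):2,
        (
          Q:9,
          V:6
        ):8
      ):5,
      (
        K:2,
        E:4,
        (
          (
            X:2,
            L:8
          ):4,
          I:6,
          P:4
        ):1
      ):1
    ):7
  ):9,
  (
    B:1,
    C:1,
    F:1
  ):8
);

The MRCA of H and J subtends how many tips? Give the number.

The MRCA of H and J is the node subtending ((((M,S),U),((N,W),H)),(((((J,T),((A,G),(R,D))),O),(Q,V)),(K,E,((X,L),I,P)))).
That clade contains 21 terminal taxa: A, D, E, G, H, I, J, K, L, M, N, O, P, Q, R, S, T, U, V, W, X.

21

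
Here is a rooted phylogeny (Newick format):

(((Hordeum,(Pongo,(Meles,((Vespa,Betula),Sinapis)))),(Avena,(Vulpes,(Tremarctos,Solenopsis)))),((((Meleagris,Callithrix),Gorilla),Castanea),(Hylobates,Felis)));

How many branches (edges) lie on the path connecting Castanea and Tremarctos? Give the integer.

The MRCA of Castanea and Tremarctos is the root of the tree.
From Castanea up to that node: 3 branches. From Tremarctos up to the same node: 5 branches. Total: 3 + 5 = 8.

8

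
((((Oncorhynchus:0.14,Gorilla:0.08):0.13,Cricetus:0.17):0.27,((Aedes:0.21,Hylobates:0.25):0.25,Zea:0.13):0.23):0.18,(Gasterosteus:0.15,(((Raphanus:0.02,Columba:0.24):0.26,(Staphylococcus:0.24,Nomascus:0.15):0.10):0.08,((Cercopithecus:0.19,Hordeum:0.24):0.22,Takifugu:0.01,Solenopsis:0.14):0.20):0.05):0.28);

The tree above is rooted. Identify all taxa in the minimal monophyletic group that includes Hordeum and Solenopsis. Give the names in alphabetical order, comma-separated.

Cercopithecus, Hordeum, Solenopsis, Takifugu

Tracing Hordeum: it sits inside (Cercopithecus,Hordeum).
Tracing Solenopsis: it sits inside ((Cercopithecus,Hordeum),Takifugu,Solenopsis).
The smallest clade enclosing both is ((Cercopithecus,Hordeum),Takifugu,Solenopsis); the answer is its 4 terminal taxa in alphabetical order.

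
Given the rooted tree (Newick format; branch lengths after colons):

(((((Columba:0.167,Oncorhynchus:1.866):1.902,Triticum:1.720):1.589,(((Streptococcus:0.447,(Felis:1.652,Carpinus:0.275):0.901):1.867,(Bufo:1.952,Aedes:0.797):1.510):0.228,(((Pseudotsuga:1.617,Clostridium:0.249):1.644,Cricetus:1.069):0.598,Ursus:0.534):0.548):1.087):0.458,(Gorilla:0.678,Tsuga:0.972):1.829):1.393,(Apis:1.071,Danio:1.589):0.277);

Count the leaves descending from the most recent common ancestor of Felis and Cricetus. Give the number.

The MRCA of Felis and Cricetus is the node subtending (((Streptococcus,(Felis,Carpinus)),(Bufo,Aedes)),(((Pseudotsuga,Clostridium),Cricetus),Ursus)).
That clade contains 9 terminal taxa: Aedes, Bufo, Carpinus, Clostridium, Cricetus, Felis, Pseudotsuga, Streptococcus, Ursus.

9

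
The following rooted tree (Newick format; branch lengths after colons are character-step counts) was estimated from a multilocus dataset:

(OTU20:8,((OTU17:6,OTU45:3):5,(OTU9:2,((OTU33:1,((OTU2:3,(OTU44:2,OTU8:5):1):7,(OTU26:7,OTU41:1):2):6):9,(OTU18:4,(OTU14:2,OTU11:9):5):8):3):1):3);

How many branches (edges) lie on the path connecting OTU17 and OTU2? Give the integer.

The MRCA of OTU17 and OTU2 is the node subtending ((OTU17,OTU45),(OTU9,((OTU33,((OTU2,(OTU44,OTU8)),(OTU26,OTU41))),(OTU18,(OTU14,OTU11))))).
From OTU17 up to that node: 2 branches. From OTU2 up to the same node: 6 branches. Total: 2 + 6 = 8.

8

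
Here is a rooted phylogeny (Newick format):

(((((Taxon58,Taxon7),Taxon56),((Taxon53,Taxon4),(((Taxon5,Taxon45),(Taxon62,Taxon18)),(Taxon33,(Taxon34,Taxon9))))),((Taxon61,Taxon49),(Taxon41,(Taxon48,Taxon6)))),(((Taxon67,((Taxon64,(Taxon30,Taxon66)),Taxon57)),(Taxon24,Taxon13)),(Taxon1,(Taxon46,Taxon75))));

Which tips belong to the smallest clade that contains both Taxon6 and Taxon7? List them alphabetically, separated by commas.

Taxon18, Taxon33, Taxon34, Taxon4, Taxon41, Taxon45, Taxon48, Taxon49, Taxon5, Taxon53, Taxon56, Taxon58, Taxon6, Taxon61, Taxon62, Taxon7, Taxon9

Tracing Taxon6: it sits inside (Taxon48,Taxon6).
Tracing Taxon7: it sits inside (Taxon58,Taxon7).
The smallest clade enclosing both is ((((Taxon58,Taxon7),Taxon56),((Taxon53,Taxon4),(((Taxon5,Taxon45),(Taxon62,Taxon18)),(Taxon33,(Taxon34,Taxon9))))),((Taxon61,Taxon49),(Taxon41,(Taxon48,Taxon6)))); the answer is its 17 terminal taxa in alphabetical order.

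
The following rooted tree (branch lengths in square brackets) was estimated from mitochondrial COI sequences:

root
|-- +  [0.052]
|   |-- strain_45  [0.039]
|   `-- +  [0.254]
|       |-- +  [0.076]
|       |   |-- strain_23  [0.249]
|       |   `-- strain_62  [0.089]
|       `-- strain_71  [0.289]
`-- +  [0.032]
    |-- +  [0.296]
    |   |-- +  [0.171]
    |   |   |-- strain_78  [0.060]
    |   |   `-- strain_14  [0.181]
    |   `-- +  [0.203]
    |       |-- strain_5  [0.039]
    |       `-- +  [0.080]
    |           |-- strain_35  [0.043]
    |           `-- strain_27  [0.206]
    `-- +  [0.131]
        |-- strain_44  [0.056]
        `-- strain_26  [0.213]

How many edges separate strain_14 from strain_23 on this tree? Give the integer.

The MRCA of strain_14 and strain_23 is the root of the tree.
From strain_14 up to that node: 4 branches. From strain_23 up to the same node: 4 branches. Total: 4 + 4 = 8.

8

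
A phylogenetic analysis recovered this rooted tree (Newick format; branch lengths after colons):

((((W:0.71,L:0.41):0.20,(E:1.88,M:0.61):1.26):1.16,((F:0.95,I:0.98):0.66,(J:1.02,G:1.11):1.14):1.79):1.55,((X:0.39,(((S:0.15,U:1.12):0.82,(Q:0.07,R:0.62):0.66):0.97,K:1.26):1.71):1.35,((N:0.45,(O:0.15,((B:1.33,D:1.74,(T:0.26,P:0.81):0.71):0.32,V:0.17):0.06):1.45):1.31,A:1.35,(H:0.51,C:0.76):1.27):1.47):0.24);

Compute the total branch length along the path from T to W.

The path runs T → … → MRCA → … → W; the MRCA is the root of the tree.
Branch lengths along that path: 0.26 + 0.71 + 0.32 + 0.06 + 1.45 + 1.31 + 1.47 + 0.24 + 1.55 + 1.16 + 0.20 + 0.71 = 9.44.

9.44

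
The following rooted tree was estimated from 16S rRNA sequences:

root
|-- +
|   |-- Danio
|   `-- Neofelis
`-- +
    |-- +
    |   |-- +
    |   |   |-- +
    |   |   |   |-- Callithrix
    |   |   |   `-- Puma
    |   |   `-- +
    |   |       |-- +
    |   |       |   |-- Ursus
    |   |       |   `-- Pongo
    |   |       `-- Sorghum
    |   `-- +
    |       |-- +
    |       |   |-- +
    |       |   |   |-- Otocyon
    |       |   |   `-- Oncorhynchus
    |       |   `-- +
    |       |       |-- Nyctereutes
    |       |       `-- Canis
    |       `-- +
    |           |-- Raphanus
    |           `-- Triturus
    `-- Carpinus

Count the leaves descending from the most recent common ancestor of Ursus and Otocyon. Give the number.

11

The MRCA of Ursus and Otocyon is the node subtending (((Callithrix,Puma),((Ursus,Pongo),Sorghum)),(((Otocyon,Oncorhynchus),(Nyctereutes,Canis)),(Raphanus,Triturus))).
That clade contains 11 terminal taxa: Callithrix, Canis, Nyctereutes, Oncorhynchus, Otocyon, Pongo, Puma, Raphanus, Sorghum, Triturus, Ursus.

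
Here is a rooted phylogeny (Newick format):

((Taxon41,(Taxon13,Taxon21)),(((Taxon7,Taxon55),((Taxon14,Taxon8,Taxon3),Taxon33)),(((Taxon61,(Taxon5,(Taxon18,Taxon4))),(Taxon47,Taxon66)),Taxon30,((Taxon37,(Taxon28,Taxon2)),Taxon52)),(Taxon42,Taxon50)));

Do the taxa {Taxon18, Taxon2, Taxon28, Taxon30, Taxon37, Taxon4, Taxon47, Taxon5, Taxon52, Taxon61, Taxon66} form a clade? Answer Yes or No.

The most recent common ancestor of these taxa subtends (((Taxon61,(Taxon5,(Taxon18,Taxon4))),(Taxon47,Taxon66)),Taxon30,((Taxon37,(Taxon28,Taxon2)),Taxon52)).
That clade has exactly 11 tips — every listed taxon and nothing else — so the group is monophyletic.

Yes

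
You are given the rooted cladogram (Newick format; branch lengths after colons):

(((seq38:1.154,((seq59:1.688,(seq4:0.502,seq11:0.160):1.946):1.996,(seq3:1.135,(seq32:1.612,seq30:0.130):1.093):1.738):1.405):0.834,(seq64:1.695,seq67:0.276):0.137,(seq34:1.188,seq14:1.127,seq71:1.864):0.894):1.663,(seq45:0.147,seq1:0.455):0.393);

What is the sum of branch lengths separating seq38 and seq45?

The path runs seq38 → … → MRCA → … → seq45; the MRCA is the root of the tree.
Branch lengths along that path: 1.154 + 0.834 + 1.663 + 0.393 + 0.147 = 4.191.

4.191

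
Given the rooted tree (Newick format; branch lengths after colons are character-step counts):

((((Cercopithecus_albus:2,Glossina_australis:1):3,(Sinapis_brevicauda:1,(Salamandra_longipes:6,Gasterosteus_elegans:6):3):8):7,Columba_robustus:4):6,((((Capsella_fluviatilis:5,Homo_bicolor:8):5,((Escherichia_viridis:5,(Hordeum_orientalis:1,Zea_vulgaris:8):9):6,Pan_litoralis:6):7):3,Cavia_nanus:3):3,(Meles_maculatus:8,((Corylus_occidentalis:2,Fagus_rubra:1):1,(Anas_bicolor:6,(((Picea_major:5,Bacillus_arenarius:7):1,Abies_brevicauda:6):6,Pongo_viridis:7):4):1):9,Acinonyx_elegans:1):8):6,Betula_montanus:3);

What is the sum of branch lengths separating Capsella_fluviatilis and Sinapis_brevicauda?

The path runs Capsella_fluviatilis → … → MRCA → … → Sinapis_brevicauda; the MRCA is the root of the tree.
Branch lengths along that path: 5 + 5 + 3 + 3 + 6 + 6 + 7 + 8 + 1 = 44.

44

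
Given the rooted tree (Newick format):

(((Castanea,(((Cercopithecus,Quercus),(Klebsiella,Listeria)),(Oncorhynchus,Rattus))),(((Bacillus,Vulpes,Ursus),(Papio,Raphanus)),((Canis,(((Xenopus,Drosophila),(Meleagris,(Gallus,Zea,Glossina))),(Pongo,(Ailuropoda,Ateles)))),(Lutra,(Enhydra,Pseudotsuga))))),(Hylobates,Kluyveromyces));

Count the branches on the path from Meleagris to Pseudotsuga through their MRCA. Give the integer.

The MRCA of Meleagris and Pseudotsuga is the node subtending ((Canis,(((Xenopus,Drosophila),(Meleagris,(Gallus,Zea,Glossina))),(Pongo,(Ailuropoda,Ateles)))),(Lutra,(Enhydra,Pseudotsuga))).
From Meleagris up to that node: 5 branches. From Pseudotsuga up to the same node: 3 branches. Total: 5 + 3 = 8.

8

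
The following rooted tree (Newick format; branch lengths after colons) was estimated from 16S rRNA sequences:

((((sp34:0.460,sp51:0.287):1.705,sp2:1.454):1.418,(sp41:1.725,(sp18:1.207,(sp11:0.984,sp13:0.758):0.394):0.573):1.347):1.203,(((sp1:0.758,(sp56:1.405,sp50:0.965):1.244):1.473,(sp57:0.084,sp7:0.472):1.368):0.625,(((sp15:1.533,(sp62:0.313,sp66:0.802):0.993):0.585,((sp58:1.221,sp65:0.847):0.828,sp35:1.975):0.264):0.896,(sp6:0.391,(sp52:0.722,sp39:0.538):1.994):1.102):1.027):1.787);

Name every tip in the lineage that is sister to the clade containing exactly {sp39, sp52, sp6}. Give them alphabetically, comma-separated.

sp15, sp35, sp58, sp62, sp65, sp66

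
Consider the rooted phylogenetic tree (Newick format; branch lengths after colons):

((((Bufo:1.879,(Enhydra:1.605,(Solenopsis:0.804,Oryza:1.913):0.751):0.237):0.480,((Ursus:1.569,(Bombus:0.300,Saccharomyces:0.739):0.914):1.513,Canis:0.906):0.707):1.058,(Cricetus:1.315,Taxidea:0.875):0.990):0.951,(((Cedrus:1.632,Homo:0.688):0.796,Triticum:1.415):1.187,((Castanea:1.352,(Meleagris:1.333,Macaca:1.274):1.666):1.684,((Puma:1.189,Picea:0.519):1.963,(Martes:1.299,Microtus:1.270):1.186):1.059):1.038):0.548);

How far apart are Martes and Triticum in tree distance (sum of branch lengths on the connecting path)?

The path runs Martes → … → MRCA → … → Triticum; the MRCA is the node subtending (((Cedrus,Homo),Triticum),((Castanea,(Meleagris,Macaca)),((Puma,Picea),(Martes,Microtus)))).
Branch lengths along that path: 1.299 + 1.186 + 1.059 + 1.038 + 1.187 + 1.415 = 7.184.

7.184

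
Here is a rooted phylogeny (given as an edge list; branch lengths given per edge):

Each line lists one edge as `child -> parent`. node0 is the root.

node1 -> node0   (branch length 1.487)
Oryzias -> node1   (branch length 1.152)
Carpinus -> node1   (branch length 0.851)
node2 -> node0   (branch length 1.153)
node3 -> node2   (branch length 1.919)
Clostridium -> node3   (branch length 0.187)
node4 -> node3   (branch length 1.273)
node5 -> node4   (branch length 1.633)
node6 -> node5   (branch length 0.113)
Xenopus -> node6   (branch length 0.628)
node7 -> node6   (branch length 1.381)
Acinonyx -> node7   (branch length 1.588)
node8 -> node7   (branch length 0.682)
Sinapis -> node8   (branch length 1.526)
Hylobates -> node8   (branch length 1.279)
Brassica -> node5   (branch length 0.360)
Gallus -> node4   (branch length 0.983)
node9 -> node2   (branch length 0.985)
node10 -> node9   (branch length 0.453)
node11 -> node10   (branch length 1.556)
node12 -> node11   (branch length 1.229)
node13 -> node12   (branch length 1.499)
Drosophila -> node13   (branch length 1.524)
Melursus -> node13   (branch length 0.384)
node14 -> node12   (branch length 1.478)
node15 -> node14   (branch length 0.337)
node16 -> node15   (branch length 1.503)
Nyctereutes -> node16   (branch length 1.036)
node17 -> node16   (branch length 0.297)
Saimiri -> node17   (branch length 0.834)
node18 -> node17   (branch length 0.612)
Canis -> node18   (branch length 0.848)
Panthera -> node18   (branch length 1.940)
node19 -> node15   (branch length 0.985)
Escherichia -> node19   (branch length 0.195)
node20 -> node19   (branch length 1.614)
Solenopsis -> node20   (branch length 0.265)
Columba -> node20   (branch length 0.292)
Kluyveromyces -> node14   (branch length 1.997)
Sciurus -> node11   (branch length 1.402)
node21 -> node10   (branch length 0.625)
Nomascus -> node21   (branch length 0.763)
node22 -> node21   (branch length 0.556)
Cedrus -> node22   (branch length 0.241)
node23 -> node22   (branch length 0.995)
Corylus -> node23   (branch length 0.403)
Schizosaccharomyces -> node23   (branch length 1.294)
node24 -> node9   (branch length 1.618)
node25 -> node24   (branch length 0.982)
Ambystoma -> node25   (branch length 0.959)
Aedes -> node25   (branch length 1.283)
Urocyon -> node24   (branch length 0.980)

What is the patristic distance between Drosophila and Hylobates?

15.526

The path runs Drosophila → … → MRCA → … → Hylobates; the MRCA is the node subtending ((Clostridium,(((Xenopus,(Acinonyx,(Sinapis,Hylobates))),Brassica),Gallus)),(((((Drosophila,Melursus),(((Nyctereutes,(Saimiri,(Canis,Panthera))),(Escherichia,(Solenopsis,Columba))),Kluyveromyces)),Sciurus),(Nomascus,(Cedrus,(Corylus,Schizosaccharomyces)))),((Ambystoma,Aedes),Urocyon))).
Branch lengths along that path: 1.524 + 1.499 + 1.229 + 1.556 + 0.453 + 0.985 + 1.919 + 1.273 + 1.633 + 0.113 + 1.381 + 0.682 + 1.279 = 15.526.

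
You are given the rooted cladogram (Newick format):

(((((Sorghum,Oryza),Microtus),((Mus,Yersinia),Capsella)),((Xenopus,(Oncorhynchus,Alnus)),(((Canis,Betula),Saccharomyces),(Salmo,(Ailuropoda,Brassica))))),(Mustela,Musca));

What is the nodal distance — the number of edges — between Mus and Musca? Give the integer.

7

The MRCA of Mus and Musca is the root of the tree.
From Mus up to that node: 5 branches. From Musca up to the same node: 2 branches. Total: 5 + 2 = 7.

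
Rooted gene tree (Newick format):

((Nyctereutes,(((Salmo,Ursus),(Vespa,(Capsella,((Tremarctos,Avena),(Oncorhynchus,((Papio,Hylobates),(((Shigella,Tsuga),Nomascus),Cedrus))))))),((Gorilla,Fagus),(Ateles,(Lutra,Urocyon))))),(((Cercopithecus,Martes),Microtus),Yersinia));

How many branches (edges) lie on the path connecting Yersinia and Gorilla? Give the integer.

7

The MRCA of Yersinia and Gorilla is the root of the tree.
From Yersinia up to that node: 2 branches. From Gorilla up to the same node: 5 branches. Total: 2 + 5 = 7.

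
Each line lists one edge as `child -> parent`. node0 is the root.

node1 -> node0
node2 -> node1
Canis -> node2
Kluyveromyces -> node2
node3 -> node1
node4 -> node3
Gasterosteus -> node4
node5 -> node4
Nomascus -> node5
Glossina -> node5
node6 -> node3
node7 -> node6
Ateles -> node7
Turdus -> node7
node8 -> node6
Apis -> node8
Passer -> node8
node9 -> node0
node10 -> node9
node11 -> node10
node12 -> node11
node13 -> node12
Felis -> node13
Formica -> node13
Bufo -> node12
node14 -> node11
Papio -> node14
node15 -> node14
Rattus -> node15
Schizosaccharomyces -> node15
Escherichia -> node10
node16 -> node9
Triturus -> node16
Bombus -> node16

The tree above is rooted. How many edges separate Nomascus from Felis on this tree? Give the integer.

The MRCA of Nomascus and Felis is the root of the tree.
From Nomascus up to that node: 5 branches. From Felis up to the same node: 6 branches. Total: 5 + 6 = 11.

11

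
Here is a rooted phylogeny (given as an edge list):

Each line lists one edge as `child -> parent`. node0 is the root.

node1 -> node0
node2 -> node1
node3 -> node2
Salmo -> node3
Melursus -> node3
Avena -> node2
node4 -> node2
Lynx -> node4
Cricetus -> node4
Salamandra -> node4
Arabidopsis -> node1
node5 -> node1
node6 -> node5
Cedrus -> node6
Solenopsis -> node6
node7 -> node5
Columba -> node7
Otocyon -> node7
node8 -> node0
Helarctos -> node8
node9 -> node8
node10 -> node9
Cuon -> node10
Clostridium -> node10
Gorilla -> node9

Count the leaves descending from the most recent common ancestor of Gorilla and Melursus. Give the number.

15

The MRCA of Gorilla and Melursus is the root, so the clade is the entire tree.
That clade contains 15 terminal taxa: Arabidopsis, Avena, Cedrus, Clostridium, Columba, Cricetus, Cuon, Gorilla, Helarctos, Lynx, Melursus, Otocyon, Salamandra, Salmo, Solenopsis.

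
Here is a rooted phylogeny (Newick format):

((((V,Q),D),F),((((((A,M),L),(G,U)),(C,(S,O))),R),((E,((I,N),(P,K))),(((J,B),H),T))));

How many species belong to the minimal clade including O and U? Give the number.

8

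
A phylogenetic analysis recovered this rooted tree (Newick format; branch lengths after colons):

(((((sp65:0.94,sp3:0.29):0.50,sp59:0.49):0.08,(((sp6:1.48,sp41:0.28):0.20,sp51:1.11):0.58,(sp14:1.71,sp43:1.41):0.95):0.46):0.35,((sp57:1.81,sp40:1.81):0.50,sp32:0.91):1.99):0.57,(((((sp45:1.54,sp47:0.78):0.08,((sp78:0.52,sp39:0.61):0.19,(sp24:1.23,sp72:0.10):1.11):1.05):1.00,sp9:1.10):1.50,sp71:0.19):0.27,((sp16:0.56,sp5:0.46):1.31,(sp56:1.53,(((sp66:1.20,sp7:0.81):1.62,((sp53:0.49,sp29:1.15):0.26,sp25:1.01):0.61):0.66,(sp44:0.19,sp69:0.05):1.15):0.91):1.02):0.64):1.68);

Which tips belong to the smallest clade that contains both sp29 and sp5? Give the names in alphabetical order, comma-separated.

Tracing sp29: it sits inside (sp53,sp29).
Tracing sp5: it sits inside (sp16,sp5).
The smallest clade enclosing both is ((sp16,sp5),(sp56,(((sp66,sp7),((sp53,sp29),sp25)),(sp44,sp69)))); the answer is its 10 terminal taxa in alphabetical order.

sp16, sp25, sp29, sp44, sp5, sp53, sp56, sp66, sp69, sp7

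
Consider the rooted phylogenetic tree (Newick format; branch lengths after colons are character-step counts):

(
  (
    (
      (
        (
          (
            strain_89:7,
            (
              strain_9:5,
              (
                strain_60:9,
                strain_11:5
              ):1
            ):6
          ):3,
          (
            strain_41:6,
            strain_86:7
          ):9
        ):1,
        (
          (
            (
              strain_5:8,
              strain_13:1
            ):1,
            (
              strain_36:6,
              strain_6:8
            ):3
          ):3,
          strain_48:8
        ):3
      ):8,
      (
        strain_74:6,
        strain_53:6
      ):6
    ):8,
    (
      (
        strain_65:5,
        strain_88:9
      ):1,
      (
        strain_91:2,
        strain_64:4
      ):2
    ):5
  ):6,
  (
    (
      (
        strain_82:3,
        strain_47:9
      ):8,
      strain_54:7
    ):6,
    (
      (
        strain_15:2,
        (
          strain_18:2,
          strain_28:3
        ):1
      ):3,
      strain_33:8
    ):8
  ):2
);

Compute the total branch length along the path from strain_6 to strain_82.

The path runs strain_6 → … → MRCA → … → strain_82; the MRCA is the root of the tree.
Branch lengths along that path: 8 + 3 + 3 + 3 + 8 + 8 + 6 + 2 + 6 + 8 + 3 = 58.

58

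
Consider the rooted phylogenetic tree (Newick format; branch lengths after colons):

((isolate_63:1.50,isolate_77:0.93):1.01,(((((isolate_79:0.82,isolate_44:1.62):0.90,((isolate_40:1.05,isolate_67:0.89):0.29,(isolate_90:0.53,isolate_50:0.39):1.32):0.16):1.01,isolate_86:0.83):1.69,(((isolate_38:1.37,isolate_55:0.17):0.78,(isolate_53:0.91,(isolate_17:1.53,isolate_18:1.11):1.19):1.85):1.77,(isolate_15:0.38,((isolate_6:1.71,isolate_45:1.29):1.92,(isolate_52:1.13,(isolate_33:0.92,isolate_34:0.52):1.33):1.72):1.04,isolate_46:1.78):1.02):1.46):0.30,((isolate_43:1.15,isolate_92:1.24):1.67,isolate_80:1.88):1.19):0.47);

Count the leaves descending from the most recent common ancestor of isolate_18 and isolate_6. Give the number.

The MRCA of isolate_18 and isolate_6 is the node subtending (((isolate_38,isolate_55),(isolate_53,(isolate_17,isolate_18))),(isolate_15,((isolate_6,isolate_45),(isolate_52,(isolate_33,isolate_34))),isolate_46)).
That clade contains 12 terminal taxa: isolate_15, isolate_17, isolate_18, isolate_33, isolate_34, isolate_38, isolate_45, isolate_46, isolate_52, isolate_53, isolate_55, isolate_6.

12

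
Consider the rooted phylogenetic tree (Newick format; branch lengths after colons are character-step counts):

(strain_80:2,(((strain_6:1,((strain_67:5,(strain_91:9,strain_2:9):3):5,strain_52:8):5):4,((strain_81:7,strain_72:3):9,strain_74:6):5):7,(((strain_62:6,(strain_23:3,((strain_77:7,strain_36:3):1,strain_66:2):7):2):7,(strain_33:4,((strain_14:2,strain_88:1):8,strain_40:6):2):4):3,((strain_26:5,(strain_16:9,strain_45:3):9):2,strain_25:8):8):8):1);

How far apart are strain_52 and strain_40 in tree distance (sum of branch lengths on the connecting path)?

47

The path runs strain_52 → … → MRCA → … → strain_40; the MRCA is the node subtending (((strain_6,((strain_67,(strain_91,strain_2)),strain_52)),((strain_81,strain_72),strain_74)),(((strain_62,(strain_23,((strain_77,strain_36),strain_66))),(strain_33,((strain_14,strain_88),strain_40))),((strain_26,(strain_16,strain_45)),strain_25))).
Branch lengths along that path: 8 + 5 + 4 + 7 + 8 + 3 + 4 + 2 + 6 = 47.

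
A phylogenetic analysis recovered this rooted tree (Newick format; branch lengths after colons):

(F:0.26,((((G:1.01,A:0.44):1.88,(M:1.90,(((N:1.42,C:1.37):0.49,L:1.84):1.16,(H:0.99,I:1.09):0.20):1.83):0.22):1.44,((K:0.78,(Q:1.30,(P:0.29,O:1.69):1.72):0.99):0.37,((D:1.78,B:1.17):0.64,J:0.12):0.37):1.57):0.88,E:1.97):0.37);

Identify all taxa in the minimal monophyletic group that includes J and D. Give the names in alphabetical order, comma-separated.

Tracing J: it sits inside ((D,B),J).
Tracing D: it sits inside (D,B).
The smallest clade enclosing both is ((D,B),J); the answer is its 3 terminal taxa in alphabetical order.

B, D, J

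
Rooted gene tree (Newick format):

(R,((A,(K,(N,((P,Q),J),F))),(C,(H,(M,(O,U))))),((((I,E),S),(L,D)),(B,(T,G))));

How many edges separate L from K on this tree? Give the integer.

The MRCA of L and K is the root of the tree.
From L up to that node: 4 branches. From K up to the same node: 4 branches. Total: 4 + 4 = 8.

8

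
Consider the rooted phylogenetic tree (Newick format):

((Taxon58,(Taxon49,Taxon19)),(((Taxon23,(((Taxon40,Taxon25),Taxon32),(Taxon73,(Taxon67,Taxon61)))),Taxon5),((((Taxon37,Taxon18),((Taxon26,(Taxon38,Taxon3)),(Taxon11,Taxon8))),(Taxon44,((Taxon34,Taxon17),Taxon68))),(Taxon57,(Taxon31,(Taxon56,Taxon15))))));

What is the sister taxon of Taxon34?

Taxon17

Taxon34 attaches to the tree at the node subtending (Taxon34,Taxon17).
The other lineage descending from that same node — the sister group — is the single tip Taxon17.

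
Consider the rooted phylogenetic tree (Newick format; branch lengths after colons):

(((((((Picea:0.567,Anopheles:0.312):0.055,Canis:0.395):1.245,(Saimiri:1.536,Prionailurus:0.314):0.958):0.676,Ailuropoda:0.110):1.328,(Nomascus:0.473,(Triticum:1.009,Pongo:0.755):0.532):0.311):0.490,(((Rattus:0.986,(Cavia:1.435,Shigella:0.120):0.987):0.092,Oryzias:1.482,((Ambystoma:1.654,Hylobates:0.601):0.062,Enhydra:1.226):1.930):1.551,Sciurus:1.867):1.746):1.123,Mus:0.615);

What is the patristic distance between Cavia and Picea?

10.172

The path runs Cavia → … → MRCA → … → Picea; the MRCA is the node subtending ((((((Picea,Anopheles),Canis),(Saimiri,Prionailurus)),Ailuropoda),(Nomascus,(Triticum,Pongo))),(((Rattus,(Cavia,Shigella)),Oryzias,((Ambystoma,Hylobates),Enhydra)),Sciurus)).
Branch lengths along that path: 1.435 + 0.987 + 0.092 + 1.551 + 1.746 + 0.490 + 1.328 + 0.676 + 1.245 + 0.055 + 0.567 = 10.172.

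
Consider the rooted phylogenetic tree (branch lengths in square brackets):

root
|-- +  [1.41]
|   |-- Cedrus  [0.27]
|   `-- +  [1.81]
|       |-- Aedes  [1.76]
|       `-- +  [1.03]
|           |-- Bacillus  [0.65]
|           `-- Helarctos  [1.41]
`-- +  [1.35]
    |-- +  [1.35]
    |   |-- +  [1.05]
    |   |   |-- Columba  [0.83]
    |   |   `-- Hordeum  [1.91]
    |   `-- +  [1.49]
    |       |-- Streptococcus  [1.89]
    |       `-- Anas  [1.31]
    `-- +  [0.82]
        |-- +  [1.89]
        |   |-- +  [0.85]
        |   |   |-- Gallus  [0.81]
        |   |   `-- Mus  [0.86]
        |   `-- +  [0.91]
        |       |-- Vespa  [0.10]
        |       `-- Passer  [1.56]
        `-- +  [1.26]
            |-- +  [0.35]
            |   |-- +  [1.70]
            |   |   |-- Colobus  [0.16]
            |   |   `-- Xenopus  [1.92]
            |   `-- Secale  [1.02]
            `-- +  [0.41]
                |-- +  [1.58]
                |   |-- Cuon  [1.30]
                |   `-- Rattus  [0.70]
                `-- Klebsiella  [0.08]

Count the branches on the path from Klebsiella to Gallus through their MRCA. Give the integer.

The MRCA of Klebsiella and Gallus is the node subtending (((Gallus,Mus),(Vespa,Passer)),(((Colobus,Xenopus),Secale),((Cuon,Rattus),Klebsiella))).
From Klebsiella up to that node: 3 branches. From Gallus up to the same node: 3 branches. Total: 3 + 3 = 6.

6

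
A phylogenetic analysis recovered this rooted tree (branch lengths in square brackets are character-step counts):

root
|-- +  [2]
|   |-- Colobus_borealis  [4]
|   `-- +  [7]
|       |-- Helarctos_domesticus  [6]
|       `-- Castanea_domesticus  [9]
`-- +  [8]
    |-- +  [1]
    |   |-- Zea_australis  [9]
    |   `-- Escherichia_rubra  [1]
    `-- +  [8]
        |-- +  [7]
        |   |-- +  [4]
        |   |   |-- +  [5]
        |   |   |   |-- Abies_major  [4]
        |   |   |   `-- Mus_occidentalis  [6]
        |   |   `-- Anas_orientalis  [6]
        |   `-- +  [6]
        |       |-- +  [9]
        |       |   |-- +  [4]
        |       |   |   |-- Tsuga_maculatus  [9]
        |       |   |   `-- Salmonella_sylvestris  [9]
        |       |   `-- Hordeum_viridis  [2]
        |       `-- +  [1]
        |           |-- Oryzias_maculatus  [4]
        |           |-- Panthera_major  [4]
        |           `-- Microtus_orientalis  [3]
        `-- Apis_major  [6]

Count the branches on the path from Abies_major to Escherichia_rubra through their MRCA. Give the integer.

The MRCA of Abies_major and Escherichia_rubra is the node subtending ((Zea_australis,Escherichia_rubra),((((Abies_major,Mus_occidentalis),Anas_orientalis),(((Tsuga_maculatus,Salmonella_sylvestris),Hordeum_viridis),(Oryzias_maculatus,Panthera_major,Microtus_orientalis))),Apis_major)).
From Abies_major up to that node: 5 branches. From Escherichia_rubra up to the same node: 2 branches. Total: 5 + 2 = 7.

7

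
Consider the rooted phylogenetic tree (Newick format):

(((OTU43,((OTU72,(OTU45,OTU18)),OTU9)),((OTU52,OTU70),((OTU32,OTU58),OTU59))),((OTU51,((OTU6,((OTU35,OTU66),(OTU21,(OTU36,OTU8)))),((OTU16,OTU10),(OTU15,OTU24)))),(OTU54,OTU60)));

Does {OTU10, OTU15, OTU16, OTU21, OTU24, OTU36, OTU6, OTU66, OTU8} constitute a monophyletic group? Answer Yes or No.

The MRCA of the listed taxa subtends ((OTU6,((OTU35,OTU66),(OTU21,(OTU36,OTU8)))),((OTU16,OTU10),(OTU15,OTU24))).
That clade also contains OTU35, which is not in the proposed group, so the group is not monophyletic.

No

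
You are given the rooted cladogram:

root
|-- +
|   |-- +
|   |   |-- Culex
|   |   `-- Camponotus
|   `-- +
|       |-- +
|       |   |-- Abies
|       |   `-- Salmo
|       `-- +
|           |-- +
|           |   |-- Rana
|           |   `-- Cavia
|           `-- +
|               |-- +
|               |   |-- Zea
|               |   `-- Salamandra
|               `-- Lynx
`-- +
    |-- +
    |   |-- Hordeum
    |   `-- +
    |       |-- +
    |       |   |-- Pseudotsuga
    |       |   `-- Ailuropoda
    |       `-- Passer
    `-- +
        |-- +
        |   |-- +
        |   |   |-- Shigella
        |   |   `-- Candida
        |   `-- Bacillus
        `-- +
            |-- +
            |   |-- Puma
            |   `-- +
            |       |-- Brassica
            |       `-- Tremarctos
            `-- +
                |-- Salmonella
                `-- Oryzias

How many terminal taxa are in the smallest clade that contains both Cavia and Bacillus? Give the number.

21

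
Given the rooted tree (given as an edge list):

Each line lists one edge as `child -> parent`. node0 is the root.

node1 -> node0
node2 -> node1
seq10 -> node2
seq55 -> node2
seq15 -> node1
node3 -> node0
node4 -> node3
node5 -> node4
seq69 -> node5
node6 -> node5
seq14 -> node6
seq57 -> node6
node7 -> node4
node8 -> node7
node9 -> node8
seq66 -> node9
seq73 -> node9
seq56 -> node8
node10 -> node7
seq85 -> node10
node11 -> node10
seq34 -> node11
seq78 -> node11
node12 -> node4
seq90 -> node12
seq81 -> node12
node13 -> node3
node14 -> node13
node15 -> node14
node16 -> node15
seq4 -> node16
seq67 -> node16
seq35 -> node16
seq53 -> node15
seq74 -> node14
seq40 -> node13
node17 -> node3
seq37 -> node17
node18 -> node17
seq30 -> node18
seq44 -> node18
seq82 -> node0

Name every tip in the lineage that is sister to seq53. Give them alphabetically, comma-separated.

seq53 attaches to the tree at the node subtending ((seq4,seq67,seq35),seq53).
The other lineage descending from that same node — the sister group — is (seq4,seq67,seq35); its 3 tips in alphabetical order are the answer.

seq35, seq4, seq67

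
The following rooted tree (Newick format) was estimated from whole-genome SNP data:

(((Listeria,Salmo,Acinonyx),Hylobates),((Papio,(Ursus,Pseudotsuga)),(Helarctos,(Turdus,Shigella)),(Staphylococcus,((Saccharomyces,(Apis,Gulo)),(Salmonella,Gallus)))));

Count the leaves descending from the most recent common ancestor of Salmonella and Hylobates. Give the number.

16

The MRCA of Salmonella and Hylobates is the root, so the clade is the entire tree.
That clade contains 16 terminal taxa: Acinonyx, Apis, Gallus, Gulo, Helarctos, Hylobates, Listeria, Papio, Pseudotsuga, Saccharomyces, Salmo, Salmonella, Shigella, Staphylococcus, Turdus, Ursus.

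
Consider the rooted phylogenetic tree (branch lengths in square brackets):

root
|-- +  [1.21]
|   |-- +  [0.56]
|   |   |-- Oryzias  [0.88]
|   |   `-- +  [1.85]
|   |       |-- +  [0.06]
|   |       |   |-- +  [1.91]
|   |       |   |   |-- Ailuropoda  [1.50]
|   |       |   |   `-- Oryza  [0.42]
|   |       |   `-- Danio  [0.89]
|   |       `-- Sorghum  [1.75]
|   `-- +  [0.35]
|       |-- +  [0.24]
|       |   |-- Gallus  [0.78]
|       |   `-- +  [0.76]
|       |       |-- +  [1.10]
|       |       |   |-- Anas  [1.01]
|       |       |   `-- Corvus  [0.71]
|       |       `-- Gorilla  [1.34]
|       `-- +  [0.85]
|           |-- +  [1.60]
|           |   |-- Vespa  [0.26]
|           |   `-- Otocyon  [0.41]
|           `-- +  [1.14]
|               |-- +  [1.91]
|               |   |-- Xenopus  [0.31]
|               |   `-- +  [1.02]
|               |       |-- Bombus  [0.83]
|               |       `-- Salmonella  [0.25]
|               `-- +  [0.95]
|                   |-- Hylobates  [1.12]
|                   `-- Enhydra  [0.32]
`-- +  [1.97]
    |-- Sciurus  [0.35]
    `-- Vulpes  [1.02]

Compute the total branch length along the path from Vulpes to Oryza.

9.00

The path runs Vulpes → … → MRCA → … → Oryza; the MRCA is the root of the tree.
Branch lengths along that path: 1.02 + 1.97 + 1.21 + 0.56 + 1.85 + 0.06 + 1.91 + 0.42 = 9.00.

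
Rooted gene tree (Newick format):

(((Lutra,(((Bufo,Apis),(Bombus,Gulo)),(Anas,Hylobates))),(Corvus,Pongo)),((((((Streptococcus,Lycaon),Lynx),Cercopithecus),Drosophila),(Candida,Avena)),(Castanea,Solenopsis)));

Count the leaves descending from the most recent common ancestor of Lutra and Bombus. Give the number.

The MRCA of Lutra and Bombus is the node subtending (Lutra,(((Bufo,Apis),(Bombus,Gulo)),(Anas,Hylobates))).
That clade contains 7 terminal taxa: Anas, Apis, Bombus, Bufo, Gulo, Hylobates, Lutra.

7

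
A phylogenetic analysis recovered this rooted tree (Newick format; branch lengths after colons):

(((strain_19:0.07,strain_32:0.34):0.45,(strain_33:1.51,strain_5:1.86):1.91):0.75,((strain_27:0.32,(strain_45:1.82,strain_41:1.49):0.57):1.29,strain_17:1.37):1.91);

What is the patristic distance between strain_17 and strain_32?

4.82

The path runs strain_17 → … → MRCA → … → strain_32; the MRCA is the root of the tree.
Branch lengths along that path: 1.37 + 1.91 + 0.75 + 0.45 + 0.34 = 4.82.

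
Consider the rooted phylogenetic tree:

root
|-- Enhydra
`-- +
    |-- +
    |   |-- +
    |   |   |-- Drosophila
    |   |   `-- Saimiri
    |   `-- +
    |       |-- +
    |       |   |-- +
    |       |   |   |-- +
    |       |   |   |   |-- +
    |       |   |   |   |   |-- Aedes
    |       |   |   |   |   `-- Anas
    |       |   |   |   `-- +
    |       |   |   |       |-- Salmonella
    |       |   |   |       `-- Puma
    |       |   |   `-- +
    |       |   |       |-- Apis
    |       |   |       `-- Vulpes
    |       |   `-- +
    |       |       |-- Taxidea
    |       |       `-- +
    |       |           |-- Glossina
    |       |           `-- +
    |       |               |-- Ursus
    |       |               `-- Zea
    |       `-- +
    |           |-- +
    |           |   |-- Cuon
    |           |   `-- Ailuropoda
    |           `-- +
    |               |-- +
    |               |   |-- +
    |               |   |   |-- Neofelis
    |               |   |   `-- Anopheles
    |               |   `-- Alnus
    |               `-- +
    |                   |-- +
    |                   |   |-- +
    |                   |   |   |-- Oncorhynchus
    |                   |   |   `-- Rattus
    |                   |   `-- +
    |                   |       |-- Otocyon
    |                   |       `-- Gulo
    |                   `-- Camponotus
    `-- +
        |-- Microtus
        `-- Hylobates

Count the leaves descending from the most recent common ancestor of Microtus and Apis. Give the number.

The MRCA of Microtus and Apis is the node subtending (((Drosophila,Saimiri),(((((Aedes,Anas),(Salmonella,Puma)),(Apis,Vulpes)),(Taxidea,(Glossina,(Ursus,Zea)))),((Cuon,Ailuropoda),(((Neofelis,Anopheles),Alnus),(((Oncorhynchus,Rattus),(Otocyon,Gulo)),Camponotus))))),(Microtus,Hylobates)).
That clade contains 24 terminal taxa: Aedes, Ailuropoda, Alnus, Anas, Anopheles, Apis, Camponotus, Cuon, Drosophila, Glossina, Gulo, Hylobates, Microtus, Neofelis, Oncorhynchus, Otocyon, Puma, Rattus, Saimiri, Salmonella, Taxidea, Ursus, Vulpes, Zea.

24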